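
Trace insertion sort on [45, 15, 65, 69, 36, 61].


Initial: [45, 15, 65, 69, 36, 61]
Insert 15: [15, 45, 65, 69, 36, 61]
Insert 65: [15, 45, 65, 69, 36, 61]
Insert 69: [15, 45, 65, 69, 36, 61]
Insert 36: [15, 36, 45, 65, 69, 61]
Insert 61: [15, 36, 45, 61, 65, 69]

Sorted: [15, 36, 45, 61, 65, 69]


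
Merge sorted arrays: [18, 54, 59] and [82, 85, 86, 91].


Take 18 from A
Take 54 from A
Take 59 from A

Merged: [18, 54, 59, 82, 85, 86, 91]


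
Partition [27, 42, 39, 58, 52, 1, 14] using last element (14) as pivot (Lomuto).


Pivot: 14
  1 <= 14: swap -> [1, 42, 39, 58, 52, 27, 14]
Place pivot at 1: [1, 14, 39, 58, 52, 27, 42]

Partitioned: [1, 14, 39, 58, 52, 27, 42]


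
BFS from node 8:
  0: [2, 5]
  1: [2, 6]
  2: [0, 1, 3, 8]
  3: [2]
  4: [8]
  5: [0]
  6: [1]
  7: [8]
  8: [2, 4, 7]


Visit 8, enqueue [2, 4, 7]
Visit 2, enqueue [0, 1, 3]
Visit 4, enqueue []
Visit 7, enqueue []
Visit 0, enqueue [5]
Visit 1, enqueue [6]
Visit 3, enqueue []
Visit 5, enqueue []
Visit 6, enqueue []

BFS order: [8, 2, 4, 7, 0, 1, 3, 5, 6]


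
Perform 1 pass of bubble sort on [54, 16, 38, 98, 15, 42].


Initial: [54, 16, 38, 98, 15, 42]
Pass 1: [16, 38, 54, 15, 42, 98] (4 swaps)

After 1 pass: [16, 38, 54, 15, 42, 98]


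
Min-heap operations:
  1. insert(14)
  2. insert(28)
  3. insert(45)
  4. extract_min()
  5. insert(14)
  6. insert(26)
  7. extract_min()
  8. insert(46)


insert(14) -> [14]
insert(28) -> [14, 28]
insert(45) -> [14, 28, 45]
extract_min()->14, [28, 45]
insert(14) -> [14, 45, 28]
insert(26) -> [14, 26, 28, 45]
extract_min()->14, [26, 45, 28]
insert(46) -> [26, 45, 28, 46]

Final heap: [26, 45, 28, 46]


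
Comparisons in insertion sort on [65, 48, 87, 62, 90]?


Algorithm: insertion sort
Input: [65, 48, 87, 62, 90]
Sorted: [48, 62, 65, 87, 90]

6


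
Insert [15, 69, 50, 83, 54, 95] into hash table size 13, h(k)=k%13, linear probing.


Insert 15: h=2 -> slot 2
Insert 69: h=4 -> slot 4
Insert 50: h=11 -> slot 11
Insert 83: h=5 -> slot 5
Insert 54: h=2, 1 probes -> slot 3
Insert 95: h=4, 2 probes -> slot 6

Table: [None, None, 15, 54, 69, 83, 95, None, None, None, None, 50, None]


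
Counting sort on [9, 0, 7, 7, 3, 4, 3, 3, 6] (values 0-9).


Input: [9, 0, 7, 7, 3, 4, 3, 3, 6]
Counts: [1, 0, 0, 3, 1, 0, 1, 2, 0, 1]

Sorted: [0, 3, 3, 3, 4, 6, 7, 7, 9]


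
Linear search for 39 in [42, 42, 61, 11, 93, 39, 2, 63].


i=0: 42!=39
i=1: 42!=39
i=2: 61!=39
i=3: 11!=39
i=4: 93!=39
i=5: 39==39 found!

Found at 5, 6 comps


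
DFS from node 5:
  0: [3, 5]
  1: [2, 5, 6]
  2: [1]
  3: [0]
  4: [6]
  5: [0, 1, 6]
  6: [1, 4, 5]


Visit 5, push [6, 1, 0]
Visit 0, push [3]
Visit 3, push []
Visit 1, push [6, 2]
Visit 2, push []
Visit 6, push [4]
Visit 4, push []

DFS order: [5, 0, 3, 1, 2, 6, 4]


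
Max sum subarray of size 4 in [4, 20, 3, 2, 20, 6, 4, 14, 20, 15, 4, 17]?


[0:4]: 29
[1:5]: 45
[2:6]: 31
[3:7]: 32
[4:8]: 44
[5:9]: 44
[6:10]: 53
[7:11]: 53
[8:12]: 56

Max: 56 at [8:12]


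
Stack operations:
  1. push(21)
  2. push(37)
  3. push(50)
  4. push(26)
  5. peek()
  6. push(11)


push(21) -> [21]
push(37) -> [21, 37]
push(50) -> [21, 37, 50]
push(26) -> [21, 37, 50, 26]
peek()->26
push(11) -> [21, 37, 50, 26, 11]

Final stack: [21, 37, 50, 26, 11]


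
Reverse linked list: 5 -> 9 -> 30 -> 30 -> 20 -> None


Step 1: curr=5, set curr.next=prev(None) | reversed so far: 5
Step 2: curr=9, set curr.next=prev(5) | reversed so far: 9 -> 5
Step 3: curr=30, set curr.next=prev(9) | reversed so far: 30 -> 9 -> 5
Step 4: curr=30, set curr.next=prev(30) | reversed so far: 30 -> 30 -> 9 -> 5
Step 5: curr=20, set curr.next=prev(30) | reversed so far: 20 -> 30 -> 30 -> 9 -> 5

20 -> 30 -> 30 -> 9 -> 5 -> None


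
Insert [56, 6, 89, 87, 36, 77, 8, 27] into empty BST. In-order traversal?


Insert 56: root
Insert 6: L from 56
Insert 89: R from 56
Insert 87: R from 56 -> L from 89
Insert 36: L from 56 -> R from 6
Insert 77: R from 56 -> L from 89 -> L from 87
Insert 8: L from 56 -> R from 6 -> L from 36
Insert 27: L from 56 -> R from 6 -> L from 36 -> R from 8

In-order: [6, 8, 27, 36, 56, 77, 87, 89]


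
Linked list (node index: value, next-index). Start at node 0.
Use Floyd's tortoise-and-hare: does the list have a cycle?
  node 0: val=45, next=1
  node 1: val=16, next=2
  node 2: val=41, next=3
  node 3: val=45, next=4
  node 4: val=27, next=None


Floyd's tortoise (slow, +1) and hare (fast, +2):
  init: slow=0, fast=0
  step 1: slow=1, fast=2
  step 2: slow=2, fast=4
  step 3: fast -> None, no cycle

Cycle: no


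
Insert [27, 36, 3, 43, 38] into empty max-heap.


Insert 27: [27]
Insert 36: [36, 27]
Insert 3: [36, 27, 3]
Insert 43: [43, 36, 3, 27]
Insert 38: [43, 38, 3, 27, 36]

Final heap: [43, 38, 3, 27, 36]


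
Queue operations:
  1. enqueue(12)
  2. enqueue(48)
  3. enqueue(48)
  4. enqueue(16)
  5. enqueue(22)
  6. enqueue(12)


enqueue(12) -> [12]
enqueue(48) -> [12, 48]
enqueue(48) -> [12, 48, 48]
enqueue(16) -> [12, 48, 48, 16]
enqueue(22) -> [12, 48, 48, 16, 22]
enqueue(12) -> [12, 48, 48, 16, 22, 12]

Final queue: [12, 48, 48, 16, 22, 12]


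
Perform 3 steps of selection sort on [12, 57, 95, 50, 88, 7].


Initial: [12, 57, 95, 50, 88, 7]
Step 1: min=7 at 5
  Swap: [7, 57, 95, 50, 88, 12]
Step 2: min=12 at 5
  Swap: [7, 12, 95, 50, 88, 57]
Step 3: min=50 at 3
  Swap: [7, 12, 50, 95, 88, 57]

After 3 steps: [7, 12, 50, 95, 88, 57]


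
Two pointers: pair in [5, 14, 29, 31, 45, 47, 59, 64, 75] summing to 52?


lo=0(5)+hi=8(75)=80
lo=0(5)+hi=7(64)=69
lo=0(5)+hi=6(59)=64
lo=0(5)+hi=5(47)=52

Yes: 5+47=52


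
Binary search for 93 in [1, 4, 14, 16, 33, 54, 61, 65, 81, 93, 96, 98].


Step 1: lo=0, hi=11, mid=5, val=54
Step 2: lo=6, hi=11, mid=8, val=81
Step 3: lo=9, hi=11, mid=10, val=96
Step 4: lo=9, hi=9, mid=9, val=93

Found at index 9


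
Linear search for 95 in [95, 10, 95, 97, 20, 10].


i=0: 95==95 found!

Found at 0, 1 comps


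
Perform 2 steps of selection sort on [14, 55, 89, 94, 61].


Initial: [14, 55, 89, 94, 61]
Step 1: min=14 at 0
  Swap: [14, 55, 89, 94, 61]
Step 2: min=55 at 1
  Swap: [14, 55, 89, 94, 61]

After 2 steps: [14, 55, 89, 94, 61]


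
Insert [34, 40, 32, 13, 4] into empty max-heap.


Insert 34: [34]
Insert 40: [40, 34]
Insert 32: [40, 34, 32]
Insert 13: [40, 34, 32, 13]
Insert 4: [40, 34, 32, 13, 4]

Final heap: [40, 34, 32, 13, 4]


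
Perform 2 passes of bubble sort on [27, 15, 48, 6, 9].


Initial: [27, 15, 48, 6, 9]
Pass 1: [15, 27, 6, 9, 48] (3 swaps)
Pass 2: [15, 6, 9, 27, 48] (2 swaps)

After 2 passes: [15, 6, 9, 27, 48]


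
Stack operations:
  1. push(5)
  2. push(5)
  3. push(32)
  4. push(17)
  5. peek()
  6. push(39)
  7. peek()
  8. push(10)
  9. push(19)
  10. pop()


push(5) -> [5]
push(5) -> [5, 5]
push(32) -> [5, 5, 32]
push(17) -> [5, 5, 32, 17]
peek()->17
push(39) -> [5, 5, 32, 17, 39]
peek()->39
push(10) -> [5, 5, 32, 17, 39, 10]
push(19) -> [5, 5, 32, 17, 39, 10, 19]
pop()->19, [5, 5, 32, 17, 39, 10]

Final stack: [5, 5, 32, 17, 39, 10]


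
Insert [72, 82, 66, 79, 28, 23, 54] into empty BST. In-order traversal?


Insert 72: root
Insert 82: R from 72
Insert 66: L from 72
Insert 79: R from 72 -> L from 82
Insert 28: L from 72 -> L from 66
Insert 23: L from 72 -> L from 66 -> L from 28
Insert 54: L from 72 -> L from 66 -> R from 28

In-order: [23, 28, 54, 66, 72, 79, 82]


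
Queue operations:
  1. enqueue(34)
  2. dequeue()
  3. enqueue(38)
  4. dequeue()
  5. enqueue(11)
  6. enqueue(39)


enqueue(34) -> [34]
dequeue()->34, []
enqueue(38) -> [38]
dequeue()->38, []
enqueue(11) -> [11]
enqueue(39) -> [11, 39]

Final queue: [11, 39]


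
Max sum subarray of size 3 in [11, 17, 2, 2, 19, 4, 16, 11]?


[0:3]: 30
[1:4]: 21
[2:5]: 23
[3:6]: 25
[4:7]: 39
[5:8]: 31

Max: 39 at [4:7]


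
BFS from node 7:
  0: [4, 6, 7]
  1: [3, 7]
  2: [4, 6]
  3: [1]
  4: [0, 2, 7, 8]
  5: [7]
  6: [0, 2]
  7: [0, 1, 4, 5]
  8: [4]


Visit 7, enqueue [0, 1, 4, 5]
Visit 0, enqueue [6]
Visit 1, enqueue [3]
Visit 4, enqueue [2, 8]
Visit 5, enqueue []
Visit 6, enqueue []
Visit 3, enqueue []
Visit 2, enqueue []
Visit 8, enqueue []

BFS order: [7, 0, 1, 4, 5, 6, 3, 2, 8]


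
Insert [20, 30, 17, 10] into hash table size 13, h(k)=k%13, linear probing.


Insert 20: h=7 -> slot 7
Insert 30: h=4 -> slot 4
Insert 17: h=4, 1 probes -> slot 5
Insert 10: h=10 -> slot 10

Table: [None, None, None, None, 30, 17, None, 20, None, None, 10, None, None]


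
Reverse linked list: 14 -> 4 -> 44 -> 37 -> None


Step 1: curr=14, set curr.next=prev(None) | reversed so far: 14
Step 2: curr=4, set curr.next=prev(14) | reversed so far: 4 -> 14
Step 3: curr=44, set curr.next=prev(4) | reversed so far: 44 -> 4 -> 14
Step 4: curr=37, set curr.next=prev(44) | reversed so far: 37 -> 44 -> 4 -> 14

37 -> 44 -> 4 -> 14 -> None


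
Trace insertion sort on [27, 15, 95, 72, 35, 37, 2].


Initial: [27, 15, 95, 72, 35, 37, 2]
Insert 15: [15, 27, 95, 72, 35, 37, 2]
Insert 95: [15, 27, 95, 72, 35, 37, 2]
Insert 72: [15, 27, 72, 95, 35, 37, 2]
Insert 35: [15, 27, 35, 72, 95, 37, 2]
Insert 37: [15, 27, 35, 37, 72, 95, 2]
Insert 2: [2, 15, 27, 35, 37, 72, 95]

Sorted: [2, 15, 27, 35, 37, 72, 95]


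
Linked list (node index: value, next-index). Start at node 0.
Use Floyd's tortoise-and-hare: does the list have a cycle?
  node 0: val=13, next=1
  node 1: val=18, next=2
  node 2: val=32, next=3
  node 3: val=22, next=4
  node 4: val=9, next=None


Floyd's tortoise (slow, +1) and hare (fast, +2):
  init: slow=0, fast=0
  step 1: slow=1, fast=2
  step 2: slow=2, fast=4
  step 3: fast -> None, no cycle

Cycle: no


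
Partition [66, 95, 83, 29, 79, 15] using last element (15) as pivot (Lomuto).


Pivot: 15
Place pivot at 0: [15, 95, 83, 29, 79, 66]

Partitioned: [15, 95, 83, 29, 79, 66]


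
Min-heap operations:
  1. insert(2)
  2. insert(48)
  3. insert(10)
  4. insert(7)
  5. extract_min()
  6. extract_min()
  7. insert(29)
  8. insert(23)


insert(2) -> [2]
insert(48) -> [2, 48]
insert(10) -> [2, 48, 10]
insert(7) -> [2, 7, 10, 48]
extract_min()->2, [7, 48, 10]
extract_min()->7, [10, 48]
insert(29) -> [10, 48, 29]
insert(23) -> [10, 23, 29, 48]

Final heap: [10, 23, 29, 48]


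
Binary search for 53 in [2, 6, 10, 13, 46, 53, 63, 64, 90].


Step 1: lo=0, hi=8, mid=4, val=46
Step 2: lo=5, hi=8, mid=6, val=63
Step 3: lo=5, hi=5, mid=5, val=53

Found at index 5


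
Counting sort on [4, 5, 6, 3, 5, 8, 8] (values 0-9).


Input: [4, 5, 6, 3, 5, 8, 8]
Counts: [0, 0, 0, 1, 1, 2, 1, 0, 2, 0]

Sorted: [3, 4, 5, 5, 6, 8, 8]


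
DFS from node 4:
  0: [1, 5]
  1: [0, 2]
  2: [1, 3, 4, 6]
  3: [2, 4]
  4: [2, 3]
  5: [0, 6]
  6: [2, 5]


Visit 4, push [3, 2]
Visit 2, push [6, 3, 1]
Visit 1, push [0]
Visit 0, push [5]
Visit 5, push [6]
Visit 6, push []
Visit 3, push []

DFS order: [4, 2, 1, 0, 5, 6, 3]


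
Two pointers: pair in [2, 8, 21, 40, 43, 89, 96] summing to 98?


lo=0(2)+hi=6(96)=98

Yes: 2+96=98


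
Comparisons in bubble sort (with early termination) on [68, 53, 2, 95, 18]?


Algorithm: bubble sort (with early termination)
Input: [68, 53, 2, 95, 18]
Sorted: [2, 18, 53, 68, 95]

10


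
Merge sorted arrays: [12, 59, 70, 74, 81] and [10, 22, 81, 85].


Take 10 from B
Take 12 from A
Take 22 from B
Take 59 from A
Take 70 from A
Take 74 from A
Take 81 from A

Merged: [10, 12, 22, 59, 70, 74, 81, 81, 85]


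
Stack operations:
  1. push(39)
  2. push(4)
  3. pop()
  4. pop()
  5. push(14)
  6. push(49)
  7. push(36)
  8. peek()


push(39) -> [39]
push(4) -> [39, 4]
pop()->4, [39]
pop()->39, []
push(14) -> [14]
push(49) -> [14, 49]
push(36) -> [14, 49, 36]
peek()->36

Final stack: [14, 49, 36]


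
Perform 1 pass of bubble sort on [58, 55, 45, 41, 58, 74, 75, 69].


Initial: [58, 55, 45, 41, 58, 74, 75, 69]
Pass 1: [55, 45, 41, 58, 58, 74, 69, 75] (4 swaps)

After 1 pass: [55, 45, 41, 58, 58, 74, 69, 75]


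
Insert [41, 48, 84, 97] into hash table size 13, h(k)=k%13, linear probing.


Insert 41: h=2 -> slot 2
Insert 48: h=9 -> slot 9
Insert 84: h=6 -> slot 6
Insert 97: h=6, 1 probes -> slot 7

Table: [None, None, 41, None, None, None, 84, 97, None, 48, None, None, None]


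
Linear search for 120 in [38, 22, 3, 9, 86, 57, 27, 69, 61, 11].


i=0: 38!=120
i=1: 22!=120
i=2: 3!=120
i=3: 9!=120
i=4: 86!=120
i=5: 57!=120
i=6: 27!=120
i=7: 69!=120
i=8: 61!=120
i=9: 11!=120

Not found, 10 comps


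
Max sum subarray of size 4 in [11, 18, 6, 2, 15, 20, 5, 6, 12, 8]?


[0:4]: 37
[1:5]: 41
[2:6]: 43
[3:7]: 42
[4:8]: 46
[5:9]: 43
[6:10]: 31

Max: 46 at [4:8]


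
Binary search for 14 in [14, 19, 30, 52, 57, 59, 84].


Step 1: lo=0, hi=6, mid=3, val=52
Step 2: lo=0, hi=2, mid=1, val=19
Step 3: lo=0, hi=0, mid=0, val=14

Found at index 0


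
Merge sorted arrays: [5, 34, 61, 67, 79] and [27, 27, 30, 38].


Take 5 from A
Take 27 from B
Take 27 from B
Take 30 from B
Take 34 from A
Take 38 from B

Merged: [5, 27, 27, 30, 34, 38, 61, 67, 79]


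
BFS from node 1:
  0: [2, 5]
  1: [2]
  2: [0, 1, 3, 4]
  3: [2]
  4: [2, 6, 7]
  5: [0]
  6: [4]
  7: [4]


Visit 1, enqueue [2]
Visit 2, enqueue [0, 3, 4]
Visit 0, enqueue [5]
Visit 3, enqueue []
Visit 4, enqueue [6, 7]
Visit 5, enqueue []
Visit 6, enqueue []
Visit 7, enqueue []

BFS order: [1, 2, 0, 3, 4, 5, 6, 7]


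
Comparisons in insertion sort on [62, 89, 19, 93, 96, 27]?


Algorithm: insertion sort
Input: [62, 89, 19, 93, 96, 27]
Sorted: [19, 27, 62, 89, 93, 96]

10


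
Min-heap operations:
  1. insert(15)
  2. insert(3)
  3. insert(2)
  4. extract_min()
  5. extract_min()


insert(15) -> [15]
insert(3) -> [3, 15]
insert(2) -> [2, 15, 3]
extract_min()->2, [3, 15]
extract_min()->3, [15]

Final heap: [15]


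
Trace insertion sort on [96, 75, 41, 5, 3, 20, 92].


Initial: [96, 75, 41, 5, 3, 20, 92]
Insert 75: [75, 96, 41, 5, 3, 20, 92]
Insert 41: [41, 75, 96, 5, 3, 20, 92]
Insert 5: [5, 41, 75, 96, 3, 20, 92]
Insert 3: [3, 5, 41, 75, 96, 20, 92]
Insert 20: [3, 5, 20, 41, 75, 96, 92]
Insert 92: [3, 5, 20, 41, 75, 92, 96]

Sorted: [3, 5, 20, 41, 75, 92, 96]


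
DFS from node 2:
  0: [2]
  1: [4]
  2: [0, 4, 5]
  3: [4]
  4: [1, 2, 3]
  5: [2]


Visit 2, push [5, 4, 0]
Visit 0, push []
Visit 4, push [3, 1]
Visit 1, push []
Visit 3, push []
Visit 5, push []

DFS order: [2, 0, 4, 1, 3, 5]


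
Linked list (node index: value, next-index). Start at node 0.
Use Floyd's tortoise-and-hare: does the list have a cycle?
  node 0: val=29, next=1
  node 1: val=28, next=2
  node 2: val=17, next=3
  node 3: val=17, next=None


Floyd's tortoise (slow, +1) and hare (fast, +2):
  init: slow=0, fast=0
  step 1: slow=1, fast=2
  step 2: fast 2->3->None, no cycle

Cycle: no


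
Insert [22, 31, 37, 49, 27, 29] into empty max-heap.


Insert 22: [22]
Insert 31: [31, 22]
Insert 37: [37, 22, 31]
Insert 49: [49, 37, 31, 22]
Insert 27: [49, 37, 31, 22, 27]
Insert 29: [49, 37, 31, 22, 27, 29]

Final heap: [49, 37, 31, 22, 27, 29]


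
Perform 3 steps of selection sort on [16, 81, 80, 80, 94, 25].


Initial: [16, 81, 80, 80, 94, 25]
Step 1: min=16 at 0
  Swap: [16, 81, 80, 80, 94, 25]
Step 2: min=25 at 5
  Swap: [16, 25, 80, 80, 94, 81]
Step 3: min=80 at 2
  Swap: [16, 25, 80, 80, 94, 81]

After 3 steps: [16, 25, 80, 80, 94, 81]


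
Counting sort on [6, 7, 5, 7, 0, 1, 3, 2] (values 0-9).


Input: [6, 7, 5, 7, 0, 1, 3, 2]
Counts: [1, 1, 1, 1, 0, 1, 1, 2, 0, 0]

Sorted: [0, 1, 2, 3, 5, 6, 7, 7]


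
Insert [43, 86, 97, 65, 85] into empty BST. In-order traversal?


Insert 43: root
Insert 86: R from 43
Insert 97: R from 43 -> R from 86
Insert 65: R from 43 -> L from 86
Insert 85: R from 43 -> L from 86 -> R from 65

In-order: [43, 65, 85, 86, 97]


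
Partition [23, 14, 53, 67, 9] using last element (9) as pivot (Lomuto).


Pivot: 9
Place pivot at 0: [9, 14, 53, 67, 23]

Partitioned: [9, 14, 53, 67, 23]


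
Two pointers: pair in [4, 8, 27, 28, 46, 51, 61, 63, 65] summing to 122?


lo=0(4)+hi=8(65)=69
lo=1(8)+hi=8(65)=73
lo=2(27)+hi=8(65)=92
lo=3(28)+hi=8(65)=93
lo=4(46)+hi=8(65)=111
lo=5(51)+hi=8(65)=116
lo=6(61)+hi=8(65)=126
lo=6(61)+hi=7(63)=124

No pair found


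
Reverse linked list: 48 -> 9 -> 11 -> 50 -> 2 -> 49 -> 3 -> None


Step 1: curr=48, set curr.next=prev(None) | reversed so far: 48
Step 2: curr=9, set curr.next=prev(48) | reversed so far: 9 -> 48
Step 3: curr=11, set curr.next=prev(9) | reversed so far: 11 -> 9 -> 48
Step 4: curr=50, set curr.next=prev(11) | reversed so far: 50 -> 11 -> 9 -> 48
Step 5: curr=2, set curr.next=prev(50) | reversed so far: 2 -> 50 -> 11 -> 9 -> 48
Step 6: curr=49, set curr.next=prev(2) | reversed so far: 49 -> 2 -> 50 -> 11 -> 9 -> 48
Step 7: curr=3, set curr.next=prev(49) | reversed so far: 3 -> 49 -> 2 -> 50 -> 11 -> 9 -> 48

3 -> 49 -> 2 -> 50 -> 11 -> 9 -> 48 -> None


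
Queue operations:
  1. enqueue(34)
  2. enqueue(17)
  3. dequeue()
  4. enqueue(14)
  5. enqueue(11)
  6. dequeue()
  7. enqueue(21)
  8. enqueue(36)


enqueue(34) -> [34]
enqueue(17) -> [34, 17]
dequeue()->34, [17]
enqueue(14) -> [17, 14]
enqueue(11) -> [17, 14, 11]
dequeue()->17, [14, 11]
enqueue(21) -> [14, 11, 21]
enqueue(36) -> [14, 11, 21, 36]

Final queue: [14, 11, 21, 36]


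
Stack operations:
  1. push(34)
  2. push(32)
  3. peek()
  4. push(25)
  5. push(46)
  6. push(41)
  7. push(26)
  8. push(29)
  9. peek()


push(34) -> [34]
push(32) -> [34, 32]
peek()->32
push(25) -> [34, 32, 25]
push(46) -> [34, 32, 25, 46]
push(41) -> [34, 32, 25, 46, 41]
push(26) -> [34, 32, 25, 46, 41, 26]
push(29) -> [34, 32, 25, 46, 41, 26, 29]
peek()->29

Final stack: [34, 32, 25, 46, 41, 26, 29]


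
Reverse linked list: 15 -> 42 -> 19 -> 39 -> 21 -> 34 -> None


Step 1: curr=15, set curr.next=prev(None) | reversed so far: 15
Step 2: curr=42, set curr.next=prev(15) | reversed so far: 42 -> 15
Step 3: curr=19, set curr.next=prev(42) | reversed so far: 19 -> 42 -> 15
Step 4: curr=39, set curr.next=prev(19) | reversed so far: 39 -> 19 -> 42 -> 15
Step 5: curr=21, set curr.next=prev(39) | reversed so far: 21 -> 39 -> 19 -> 42 -> 15
Step 6: curr=34, set curr.next=prev(21) | reversed so far: 34 -> 21 -> 39 -> 19 -> 42 -> 15

34 -> 21 -> 39 -> 19 -> 42 -> 15 -> None


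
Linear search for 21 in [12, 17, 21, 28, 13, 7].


i=0: 12!=21
i=1: 17!=21
i=2: 21==21 found!

Found at 2, 3 comps


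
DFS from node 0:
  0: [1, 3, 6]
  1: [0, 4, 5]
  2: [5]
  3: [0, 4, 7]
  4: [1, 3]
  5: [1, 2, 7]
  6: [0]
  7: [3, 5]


Visit 0, push [6, 3, 1]
Visit 1, push [5, 4]
Visit 4, push [3]
Visit 3, push [7]
Visit 7, push [5]
Visit 5, push [2]
Visit 2, push []
Visit 6, push []

DFS order: [0, 1, 4, 3, 7, 5, 2, 6]


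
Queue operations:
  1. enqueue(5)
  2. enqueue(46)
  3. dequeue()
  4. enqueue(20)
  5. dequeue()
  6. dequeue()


enqueue(5) -> [5]
enqueue(46) -> [5, 46]
dequeue()->5, [46]
enqueue(20) -> [46, 20]
dequeue()->46, [20]
dequeue()->20, []

Final queue: []


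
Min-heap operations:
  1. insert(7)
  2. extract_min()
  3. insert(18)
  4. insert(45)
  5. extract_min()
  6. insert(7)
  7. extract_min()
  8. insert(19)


insert(7) -> [7]
extract_min()->7, []
insert(18) -> [18]
insert(45) -> [18, 45]
extract_min()->18, [45]
insert(7) -> [7, 45]
extract_min()->7, [45]
insert(19) -> [19, 45]

Final heap: [19, 45]


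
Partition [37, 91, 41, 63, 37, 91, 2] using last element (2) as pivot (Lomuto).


Pivot: 2
Place pivot at 0: [2, 91, 41, 63, 37, 91, 37]

Partitioned: [2, 91, 41, 63, 37, 91, 37]


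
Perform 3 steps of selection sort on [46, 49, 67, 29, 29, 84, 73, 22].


Initial: [46, 49, 67, 29, 29, 84, 73, 22]
Step 1: min=22 at 7
  Swap: [22, 49, 67, 29, 29, 84, 73, 46]
Step 2: min=29 at 3
  Swap: [22, 29, 67, 49, 29, 84, 73, 46]
Step 3: min=29 at 4
  Swap: [22, 29, 29, 49, 67, 84, 73, 46]

After 3 steps: [22, 29, 29, 49, 67, 84, 73, 46]


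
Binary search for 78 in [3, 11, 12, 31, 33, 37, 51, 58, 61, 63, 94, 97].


Step 1: lo=0, hi=11, mid=5, val=37
Step 2: lo=6, hi=11, mid=8, val=61
Step 3: lo=9, hi=11, mid=10, val=94
Step 4: lo=9, hi=9, mid=9, val=63

Not found


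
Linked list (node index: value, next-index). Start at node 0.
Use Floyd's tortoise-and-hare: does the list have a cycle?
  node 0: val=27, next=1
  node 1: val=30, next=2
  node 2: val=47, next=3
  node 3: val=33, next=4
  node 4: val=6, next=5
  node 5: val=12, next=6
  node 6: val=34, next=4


Floyd's tortoise (slow, +1) and hare (fast, +2):
  init: slow=0, fast=0
  step 1: slow=1, fast=2
  step 2: slow=2, fast=4
  step 3: slow=3, fast=6
  step 4: slow=4, fast=5
  step 5: slow=5, fast=4
  step 6: slow=6, fast=6
  slow == fast at node 6: cycle detected

Cycle: yes


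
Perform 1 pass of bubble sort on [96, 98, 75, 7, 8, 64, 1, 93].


Initial: [96, 98, 75, 7, 8, 64, 1, 93]
Pass 1: [96, 75, 7, 8, 64, 1, 93, 98] (6 swaps)

After 1 pass: [96, 75, 7, 8, 64, 1, 93, 98]


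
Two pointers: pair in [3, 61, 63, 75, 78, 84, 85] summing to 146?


lo=0(3)+hi=6(85)=88
lo=1(61)+hi=6(85)=146

Yes: 61+85=146


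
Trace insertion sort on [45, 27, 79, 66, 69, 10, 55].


Initial: [45, 27, 79, 66, 69, 10, 55]
Insert 27: [27, 45, 79, 66, 69, 10, 55]
Insert 79: [27, 45, 79, 66, 69, 10, 55]
Insert 66: [27, 45, 66, 79, 69, 10, 55]
Insert 69: [27, 45, 66, 69, 79, 10, 55]
Insert 10: [10, 27, 45, 66, 69, 79, 55]
Insert 55: [10, 27, 45, 55, 66, 69, 79]

Sorted: [10, 27, 45, 55, 66, 69, 79]


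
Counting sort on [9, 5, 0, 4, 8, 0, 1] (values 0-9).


Input: [9, 5, 0, 4, 8, 0, 1]
Counts: [2, 1, 0, 0, 1, 1, 0, 0, 1, 1]

Sorted: [0, 0, 1, 4, 5, 8, 9]


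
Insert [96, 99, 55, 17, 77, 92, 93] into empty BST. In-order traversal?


Insert 96: root
Insert 99: R from 96
Insert 55: L from 96
Insert 17: L from 96 -> L from 55
Insert 77: L from 96 -> R from 55
Insert 92: L from 96 -> R from 55 -> R from 77
Insert 93: L from 96 -> R from 55 -> R from 77 -> R from 92

In-order: [17, 55, 77, 92, 93, 96, 99]


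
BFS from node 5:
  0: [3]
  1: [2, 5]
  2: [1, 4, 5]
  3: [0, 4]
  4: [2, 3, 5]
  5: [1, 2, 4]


Visit 5, enqueue [1, 2, 4]
Visit 1, enqueue []
Visit 2, enqueue []
Visit 4, enqueue [3]
Visit 3, enqueue [0]
Visit 0, enqueue []

BFS order: [5, 1, 2, 4, 3, 0]


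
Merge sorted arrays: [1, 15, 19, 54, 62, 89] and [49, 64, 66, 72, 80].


Take 1 from A
Take 15 from A
Take 19 from A
Take 49 from B
Take 54 from A
Take 62 from A
Take 64 from B
Take 66 from B
Take 72 from B
Take 80 from B

Merged: [1, 15, 19, 49, 54, 62, 64, 66, 72, 80, 89]


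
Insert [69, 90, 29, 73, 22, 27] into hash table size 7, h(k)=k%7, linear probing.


Insert 69: h=6 -> slot 6
Insert 90: h=6, 1 probes -> slot 0
Insert 29: h=1 -> slot 1
Insert 73: h=3 -> slot 3
Insert 22: h=1, 1 probes -> slot 2
Insert 27: h=6, 5 probes -> slot 4

Table: [90, 29, 22, 73, 27, None, 69]


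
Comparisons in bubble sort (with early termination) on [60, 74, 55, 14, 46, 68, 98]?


Algorithm: bubble sort (with early termination)
Input: [60, 74, 55, 14, 46, 68, 98]
Sorted: [14, 46, 55, 60, 68, 74, 98]

18


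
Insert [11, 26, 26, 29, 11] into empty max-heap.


Insert 11: [11]
Insert 26: [26, 11]
Insert 26: [26, 11, 26]
Insert 29: [29, 26, 26, 11]
Insert 11: [29, 26, 26, 11, 11]

Final heap: [29, 26, 26, 11, 11]


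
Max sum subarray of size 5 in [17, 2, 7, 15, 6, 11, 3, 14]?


[0:5]: 47
[1:6]: 41
[2:7]: 42
[3:8]: 49

Max: 49 at [3:8]


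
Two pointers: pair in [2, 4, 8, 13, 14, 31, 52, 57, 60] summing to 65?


lo=0(2)+hi=8(60)=62
lo=1(4)+hi=8(60)=64
lo=2(8)+hi=8(60)=68
lo=2(8)+hi=7(57)=65

Yes: 8+57=65


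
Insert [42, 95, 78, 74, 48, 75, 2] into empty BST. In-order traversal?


Insert 42: root
Insert 95: R from 42
Insert 78: R from 42 -> L from 95
Insert 74: R from 42 -> L from 95 -> L from 78
Insert 48: R from 42 -> L from 95 -> L from 78 -> L from 74
Insert 75: R from 42 -> L from 95 -> L from 78 -> R from 74
Insert 2: L from 42

In-order: [2, 42, 48, 74, 75, 78, 95]


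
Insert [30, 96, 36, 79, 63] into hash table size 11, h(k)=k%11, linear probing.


Insert 30: h=8 -> slot 8
Insert 96: h=8, 1 probes -> slot 9
Insert 36: h=3 -> slot 3
Insert 79: h=2 -> slot 2
Insert 63: h=8, 2 probes -> slot 10

Table: [None, None, 79, 36, None, None, None, None, 30, 96, 63]


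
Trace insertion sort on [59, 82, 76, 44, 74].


Initial: [59, 82, 76, 44, 74]
Insert 82: [59, 82, 76, 44, 74]
Insert 76: [59, 76, 82, 44, 74]
Insert 44: [44, 59, 76, 82, 74]
Insert 74: [44, 59, 74, 76, 82]

Sorted: [44, 59, 74, 76, 82]


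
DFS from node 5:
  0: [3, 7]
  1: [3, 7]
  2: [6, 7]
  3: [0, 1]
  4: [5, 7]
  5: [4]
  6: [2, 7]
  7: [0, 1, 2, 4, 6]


Visit 5, push [4]
Visit 4, push [7]
Visit 7, push [6, 2, 1, 0]
Visit 0, push [3]
Visit 3, push [1]
Visit 1, push []
Visit 2, push [6]
Visit 6, push []

DFS order: [5, 4, 7, 0, 3, 1, 2, 6]


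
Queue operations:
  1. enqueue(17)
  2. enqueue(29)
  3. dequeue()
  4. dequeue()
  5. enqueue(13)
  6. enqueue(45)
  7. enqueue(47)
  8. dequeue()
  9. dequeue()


enqueue(17) -> [17]
enqueue(29) -> [17, 29]
dequeue()->17, [29]
dequeue()->29, []
enqueue(13) -> [13]
enqueue(45) -> [13, 45]
enqueue(47) -> [13, 45, 47]
dequeue()->13, [45, 47]
dequeue()->45, [47]

Final queue: [47]


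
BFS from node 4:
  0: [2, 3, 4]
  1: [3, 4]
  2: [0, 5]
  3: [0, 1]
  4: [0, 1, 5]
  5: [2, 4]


Visit 4, enqueue [0, 1, 5]
Visit 0, enqueue [2, 3]
Visit 1, enqueue []
Visit 5, enqueue []
Visit 2, enqueue []
Visit 3, enqueue []

BFS order: [4, 0, 1, 5, 2, 3]


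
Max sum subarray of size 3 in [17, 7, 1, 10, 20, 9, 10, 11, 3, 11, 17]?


[0:3]: 25
[1:4]: 18
[2:5]: 31
[3:6]: 39
[4:7]: 39
[5:8]: 30
[6:9]: 24
[7:10]: 25
[8:11]: 31

Max: 39 at [3:6]


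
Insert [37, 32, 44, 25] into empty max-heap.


Insert 37: [37]
Insert 32: [37, 32]
Insert 44: [44, 32, 37]
Insert 25: [44, 32, 37, 25]

Final heap: [44, 32, 37, 25]


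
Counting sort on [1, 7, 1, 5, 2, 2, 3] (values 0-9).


Input: [1, 7, 1, 5, 2, 2, 3]
Counts: [0, 2, 2, 1, 0, 1, 0, 1, 0, 0]

Sorted: [1, 1, 2, 2, 3, 5, 7]


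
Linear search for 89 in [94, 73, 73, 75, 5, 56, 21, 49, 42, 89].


i=0: 94!=89
i=1: 73!=89
i=2: 73!=89
i=3: 75!=89
i=4: 5!=89
i=5: 56!=89
i=6: 21!=89
i=7: 49!=89
i=8: 42!=89
i=9: 89==89 found!

Found at 9, 10 comps


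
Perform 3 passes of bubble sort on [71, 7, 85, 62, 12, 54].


Initial: [71, 7, 85, 62, 12, 54]
Pass 1: [7, 71, 62, 12, 54, 85] (4 swaps)
Pass 2: [7, 62, 12, 54, 71, 85] (3 swaps)
Pass 3: [7, 12, 54, 62, 71, 85] (2 swaps)

After 3 passes: [7, 12, 54, 62, 71, 85]


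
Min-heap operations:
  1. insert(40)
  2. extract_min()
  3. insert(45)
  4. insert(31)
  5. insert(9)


insert(40) -> [40]
extract_min()->40, []
insert(45) -> [45]
insert(31) -> [31, 45]
insert(9) -> [9, 45, 31]

Final heap: [9, 45, 31]


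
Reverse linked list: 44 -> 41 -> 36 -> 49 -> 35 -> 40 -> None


Step 1: curr=44, set curr.next=prev(None) | reversed so far: 44
Step 2: curr=41, set curr.next=prev(44) | reversed so far: 41 -> 44
Step 3: curr=36, set curr.next=prev(41) | reversed so far: 36 -> 41 -> 44
Step 4: curr=49, set curr.next=prev(36) | reversed so far: 49 -> 36 -> 41 -> 44
Step 5: curr=35, set curr.next=prev(49) | reversed so far: 35 -> 49 -> 36 -> 41 -> 44
Step 6: curr=40, set curr.next=prev(35) | reversed so far: 40 -> 35 -> 49 -> 36 -> 41 -> 44

40 -> 35 -> 49 -> 36 -> 41 -> 44 -> None


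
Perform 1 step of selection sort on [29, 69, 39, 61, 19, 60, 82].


Initial: [29, 69, 39, 61, 19, 60, 82]
Step 1: min=19 at 4
  Swap: [19, 69, 39, 61, 29, 60, 82]

After 1 step: [19, 69, 39, 61, 29, 60, 82]


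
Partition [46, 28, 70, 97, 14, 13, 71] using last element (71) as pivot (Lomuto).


Pivot: 71
  46 <= 71: advance i (no swap)
  28 <= 71: advance i (no swap)
  70 <= 71: advance i (no swap)
  14 <= 71: swap -> [46, 28, 70, 14, 97, 13, 71]
  13 <= 71: swap -> [46, 28, 70, 14, 13, 97, 71]
Place pivot at 5: [46, 28, 70, 14, 13, 71, 97]

Partitioned: [46, 28, 70, 14, 13, 71, 97]


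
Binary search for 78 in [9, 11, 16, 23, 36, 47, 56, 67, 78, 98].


Step 1: lo=0, hi=9, mid=4, val=36
Step 2: lo=5, hi=9, mid=7, val=67
Step 3: lo=8, hi=9, mid=8, val=78

Found at index 8


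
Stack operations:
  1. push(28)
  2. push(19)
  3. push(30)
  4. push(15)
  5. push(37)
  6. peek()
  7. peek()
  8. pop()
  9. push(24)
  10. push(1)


push(28) -> [28]
push(19) -> [28, 19]
push(30) -> [28, 19, 30]
push(15) -> [28, 19, 30, 15]
push(37) -> [28, 19, 30, 15, 37]
peek()->37
peek()->37
pop()->37, [28, 19, 30, 15]
push(24) -> [28, 19, 30, 15, 24]
push(1) -> [28, 19, 30, 15, 24, 1]

Final stack: [28, 19, 30, 15, 24, 1]


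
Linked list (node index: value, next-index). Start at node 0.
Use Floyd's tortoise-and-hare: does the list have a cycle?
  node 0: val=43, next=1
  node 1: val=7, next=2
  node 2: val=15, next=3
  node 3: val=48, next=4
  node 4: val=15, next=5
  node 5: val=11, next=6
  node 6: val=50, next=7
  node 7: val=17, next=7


Floyd's tortoise (slow, +1) and hare (fast, +2):
  init: slow=0, fast=0
  step 1: slow=1, fast=2
  step 2: slow=2, fast=4
  step 3: slow=3, fast=6
  step 4: slow=4, fast=7
  step 5: slow=5, fast=7
  step 6: slow=6, fast=7
  step 7: slow=7, fast=7
  slow == fast at node 7: cycle detected

Cycle: yes


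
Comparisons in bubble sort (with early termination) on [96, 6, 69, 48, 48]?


Algorithm: bubble sort (with early termination)
Input: [96, 6, 69, 48, 48]
Sorted: [6, 48, 48, 69, 96]

9


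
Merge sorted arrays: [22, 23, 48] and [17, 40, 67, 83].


Take 17 from B
Take 22 from A
Take 23 from A
Take 40 from B
Take 48 from A

Merged: [17, 22, 23, 40, 48, 67, 83]


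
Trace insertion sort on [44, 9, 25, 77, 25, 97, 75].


Initial: [44, 9, 25, 77, 25, 97, 75]
Insert 9: [9, 44, 25, 77, 25, 97, 75]
Insert 25: [9, 25, 44, 77, 25, 97, 75]
Insert 77: [9, 25, 44, 77, 25, 97, 75]
Insert 25: [9, 25, 25, 44, 77, 97, 75]
Insert 97: [9, 25, 25, 44, 77, 97, 75]
Insert 75: [9, 25, 25, 44, 75, 77, 97]

Sorted: [9, 25, 25, 44, 75, 77, 97]


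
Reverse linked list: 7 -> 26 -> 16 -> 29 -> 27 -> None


Step 1: curr=7, set curr.next=prev(None) | reversed so far: 7
Step 2: curr=26, set curr.next=prev(7) | reversed so far: 26 -> 7
Step 3: curr=16, set curr.next=prev(26) | reversed so far: 16 -> 26 -> 7
Step 4: curr=29, set curr.next=prev(16) | reversed so far: 29 -> 16 -> 26 -> 7
Step 5: curr=27, set curr.next=prev(29) | reversed so far: 27 -> 29 -> 16 -> 26 -> 7

27 -> 29 -> 16 -> 26 -> 7 -> None


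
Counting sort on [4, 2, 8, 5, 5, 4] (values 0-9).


Input: [4, 2, 8, 5, 5, 4]
Counts: [0, 0, 1, 0, 2, 2, 0, 0, 1, 0]

Sorted: [2, 4, 4, 5, 5, 8]


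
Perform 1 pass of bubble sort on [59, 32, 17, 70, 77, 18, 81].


Initial: [59, 32, 17, 70, 77, 18, 81]
Pass 1: [32, 17, 59, 70, 18, 77, 81] (3 swaps)

After 1 pass: [32, 17, 59, 70, 18, 77, 81]


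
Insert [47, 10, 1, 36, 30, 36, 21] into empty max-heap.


Insert 47: [47]
Insert 10: [47, 10]
Insert 1: [47, 10, 1]
Insert 36: [47, 36, 1, 10]
Insert 30: [47, 36, 1, 10, 30]
Insert 36: [47, 36, 36, 10, 30, 1]
Insert 21: [47, 36, 36, 10, 30, 1, 21]

Final heap: [47, 36, 36, 10, 30, 1, 21]


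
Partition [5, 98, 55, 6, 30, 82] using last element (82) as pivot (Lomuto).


Pivot: 82
  5 <= 82: advance i (no swap)
  55 <= 82: swap -> [5, 55, 98, 6, 30, 82]
  6 <= 82: swap -> [5, 55, 6, 98, 30, 82]
  30 <= 82: swap -> [5, 55, 6, 30, 98, 82]
Place pivot at 4: [5, 55, 6, 30, 82, 98]

Partitioned: [5, 55, 6, 30, 82, 98]


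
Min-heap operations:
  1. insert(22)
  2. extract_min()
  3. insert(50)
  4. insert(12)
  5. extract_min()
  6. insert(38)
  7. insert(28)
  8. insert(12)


insert(22) -> [22]
extract_min()->22, []
insert(50) -> [50]
insert(12) -> [12, 50]
extract_min()->12, [50]
insert(38) -> [38, 50]
insert(28) -> [28, 50, 38]
insert(12) -> [12, 28, 38, 50]

Final heap: [12, 28, 38, 50]


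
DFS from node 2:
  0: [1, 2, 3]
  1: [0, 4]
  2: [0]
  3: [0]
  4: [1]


Visit 2, push [0]
Visit 0, push [3, 1]
Visit 1, push [4]
Visit 4, push []
Visit 3, push []

DFS order: [2, 0, 1, 4, 3]


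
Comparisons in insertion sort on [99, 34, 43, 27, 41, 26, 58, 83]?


Algorithm: insertion sort
Input: [99, 34, 43, 27, 41, 26, 58, 83]
Sorted: [26, 27, 34, 41, 43, 58, 83, 99]

18


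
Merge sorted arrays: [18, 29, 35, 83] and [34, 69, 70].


Take 18 from A
Take 29 from A
Take 34 from B
Take 35 from A
Take 69 from B
Take 70 from B

Merged: [18, 29, 34, 35, 69, 70, 83]


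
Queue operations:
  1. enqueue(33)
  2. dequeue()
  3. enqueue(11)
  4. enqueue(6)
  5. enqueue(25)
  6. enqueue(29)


enqueue(33) -> [33]
dequeue()->33, []
enqueue(11) -> [11]
enqueue(6) -> [11, 6]
enqueue(25) -> [11, 6, 25]
enqueue(29) -> [11, 6, 25, 29]

Final queue: [11, 6, 25, 29]


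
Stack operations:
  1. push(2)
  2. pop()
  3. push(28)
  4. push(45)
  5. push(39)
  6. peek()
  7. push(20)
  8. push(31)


push(2) -> [2]
pop()->2, []
push(28) -> [28]
push(45) -> [28, 45]
push(39) -> [28, 45, 39]
peek()->39
push(20) -> [28, 45, 39, 20]
push(31) -> [28, 45, 39, 20, 31]

Final stack: [28, 45, 39, 20, 31]


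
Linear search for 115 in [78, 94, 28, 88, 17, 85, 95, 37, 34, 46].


i=0: 78!=115
i=1: 94!=115
i=2: 28!=115
i=3: 88!=115
i=4: 17!=115
i=5: 85!=115
i=6: 95!=115
i=7: 37!=115
i=8: 34!=115
i=9: 46!=115

Not found, 10 comps


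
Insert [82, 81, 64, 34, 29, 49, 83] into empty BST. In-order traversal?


Insert 82: root
Insert 81: L from 82
Insert 64: L from 82 -> L from 81
Insert 34: L from 82 -> L from 81 -> L from 64
Insert 29: L from 82 -> L from 81 -> L from 64 -> L from 34
Insert 49: L from 82 -> L from 81 -> L from 64 -> R from 34
Insert 83: R from 82

In-order: [29, 34, 49, 64, 81, 82, 83]


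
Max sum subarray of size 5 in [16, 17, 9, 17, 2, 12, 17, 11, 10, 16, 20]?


[0:5]: 61
[1:6]: 57
[2:7]: 57
[3:8]: 59
[4:9]: 52
[5:10]: 66
[6:11]: 74

Max: 74 at [6:11]


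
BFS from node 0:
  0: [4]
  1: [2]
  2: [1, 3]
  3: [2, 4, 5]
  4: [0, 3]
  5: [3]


Visit 0, enqueue [4]
Visit 4, enqueue [3]
Visit 3, enqueue [2, 5]
Visit 2, enqueue [1]
Visit 5, enqueue []
Visit 1, enqueue []

BFS order: [0, 4, 3, 2, 5, 1]


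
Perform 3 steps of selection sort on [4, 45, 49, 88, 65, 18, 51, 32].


Initial: [4, 45, 49, 88, 65, 18, 51, 32]
Step 1: min=4 at 0
  Swap: [4, 45, 49, 88, 65, 18, 51, 32]
Step 2: min=18 at 5
  Swap: [4, 18, 49, 88, 65, 45, 51, 32]
Step 3: min=32 at 7
  Swap: [4, 18, 32, 88, 65, 45, 51, 49]

After 3 steps: [4, 18, 32, 88, 65, 45, 51, 49]


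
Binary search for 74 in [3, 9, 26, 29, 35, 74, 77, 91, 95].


Step 1: lo=0, hi=8, mid=4, val=35
Step 2: lo=5, hi=8, mid=6, val=77
Step 3: lo=5, hi=5, mid=5, val=74

Found at index 5


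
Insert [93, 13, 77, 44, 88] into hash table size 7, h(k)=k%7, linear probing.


Insert 93: h=2 -> slot 2
Insert 13: h=6 -> slot 6
Insert 77: h=0 -> slot 0
Insert 44: h=2, 1 probes -> slot 3
Insert 88: h=4 -> slot 4

Table: [77, None, 93, 44, 88, None, 13]


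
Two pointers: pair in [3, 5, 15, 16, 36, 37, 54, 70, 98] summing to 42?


lo=0(3)+hi=8(98)=101
lo=0(3)+hi=7(70)=73
lo=0(3)+hi=6(54)=57
lo=0(3)+hi=5(37)=40
lo=1(5)+hi=5(37)=42

Yes: 5+37=42


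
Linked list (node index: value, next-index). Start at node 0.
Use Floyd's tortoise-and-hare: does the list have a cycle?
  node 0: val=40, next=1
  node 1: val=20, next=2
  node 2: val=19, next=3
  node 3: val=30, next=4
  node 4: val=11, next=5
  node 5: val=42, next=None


Floyd's tortoise (slow, +1) and hare (fast, +2):
  init: slow=0, fast=0
  step 1: slow=1, fast=2
  step 2: slow=2, fast=4
  step 3: fast 4->5->None, no cycle

Cycle: no


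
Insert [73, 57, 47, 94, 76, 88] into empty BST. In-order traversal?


Insert 73: root
Insert 57: L from 73
Insert 47: L from 73 -> L from 57
Insert 94: R from 73
Insert 76: R from 73 -> L from 94
Insert 88: R from 73 -> L from 94 -> R from 76

In-order: [47, 57, 73, 76, 88, 94]


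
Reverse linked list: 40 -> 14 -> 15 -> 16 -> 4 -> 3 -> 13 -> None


Step 1: curr=40, set curr.next=prev(None) | reversed so far: 40
Step 2: curr=14, set curr.next=prev(40) | reversed so far: 14 -> 40
Step 3: curr=15, set curr.next=prev(14) | reversed so far: 15 -> 14 -> 40
Step 4: curr=16, set curr.next=prev(15) | reversed so far: 16 -> 15 -> 14 -> 40
Step 5: curr=4, set curr.next=prev(16) | reversed so far: 4 -> 16 -> 15 -> 14 -> 40
Step 6: curr=3, set curr.next=prev(4) | reversed so far: 3 -> 4 -> 16 -> 15 -> 14 -> 40
Step 7: curr=13, set curr.next=prev(3) | reversed so far: 13 -> 3 -> 4 -> 16 -> 15 -> 14 -> 40

13 -> 3 -> 4 -> 16 -> 15 -> 14 -> 40 -> None


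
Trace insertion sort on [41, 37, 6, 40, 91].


Initial: [41, 37, 6, 40, 91]
Insert 37: [37, 41, 6, 40, 91]
Insert 6: [6, 37, 41, 40, 91]
Insert 40: [6, 37, 40, 41, 91]
Insert 91: [6, 37, 40, 41, 91]

Sorted: [6, 37, 40, 41, 91]


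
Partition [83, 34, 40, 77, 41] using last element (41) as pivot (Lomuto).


Pivot: 41
  34 <= 41: swap -> [34, 83, 40, 77, 41]
  40 <= 41: swap -> [34, 40, 83, 77, 41]
Place pivot at 2: [34, 40, 41, 77, 83]

Partitioned: [34, 40, 41, 77, 83]


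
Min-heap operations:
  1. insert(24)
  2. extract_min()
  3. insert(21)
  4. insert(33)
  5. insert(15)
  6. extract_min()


insert(24) -> [24]
extract_min()->24, []
insert(21) -> [21]
insert(33) -> [21, 33]
insert(15) -> [15, 33, 21]
extract_min()->15, [21, 33]

Final heap: [21, 33]


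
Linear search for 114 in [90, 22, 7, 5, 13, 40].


i=0: 90!=114
i=1: 22!=114
i=2: 7!=114
i=3: 5!=114
i=4: 13!=114
i=5: 40!=114

Not found, 6 comps


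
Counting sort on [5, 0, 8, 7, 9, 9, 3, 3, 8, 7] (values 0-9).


Input: [5, 0, 8, 7, 9, 9, 3, 3, 8, 7]
Counts: [1, 0, 0, 2, 0, 1, 0, 2, 2, 2]

Sorted: [0, 3, 3, 5, 7, 7, 8, 8, 9, 9]


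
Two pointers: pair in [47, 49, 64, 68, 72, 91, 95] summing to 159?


lo=0(47)+hi=6(95)=142
lo=1(49)+hi=6(95)=144
lo=2(64)+hi=6(95)=159

Yes: 64+95=159


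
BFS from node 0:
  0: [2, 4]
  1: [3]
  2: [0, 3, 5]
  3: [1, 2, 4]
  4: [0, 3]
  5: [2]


Visit 0, enqueue [2, 4]
Visit 2, enqueue [3, 5]
Visit 4, enqueue []
Visit 3, enqueue [1]
Visit 5, enqueue []
Visit 1, enqueue []

BFS order: [0, 2, 4, 3, 5, 1]


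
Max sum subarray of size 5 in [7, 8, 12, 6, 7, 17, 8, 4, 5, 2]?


[0:5]: 40
[1:6]: 50
[2:7]: 50
[3:8]: 42
[4:9]: 41
[5:10]: 36

Max: 50 at [1:6]


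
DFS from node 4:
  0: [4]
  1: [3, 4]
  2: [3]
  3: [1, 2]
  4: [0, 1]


Visit 4, push [1, 0]
Visit 0, push []
Visit 1, push [3]
Visit 3, push [2]
Visit 2, push []

DFS order: [4, 0, 1, 3, 2]


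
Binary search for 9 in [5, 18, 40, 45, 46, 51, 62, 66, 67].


Step 1: lo=0, hi=8, mid=4, val=46
Step 2: lo=0, hi=3, mid=1, val=18
Step 3: lo=0, hi=0, mid=0, val=5

Not found


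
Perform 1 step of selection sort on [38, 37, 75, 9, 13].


Initial: [38, 37, 75, 9, 13]
Step 1: min=9 at 3
  Swap: [9, 37, 75, 38, 13]

After 1 step: [9, 37, 75, 38, 13]


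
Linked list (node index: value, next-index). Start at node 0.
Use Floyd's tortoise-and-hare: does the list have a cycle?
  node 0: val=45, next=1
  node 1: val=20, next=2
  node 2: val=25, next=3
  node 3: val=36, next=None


Floyd's tortoise (slow, +1) and hare (fast, +2):
  init: slow=0, fast=0
  step 1: slow=1, fast=2
  step 2: fast 2->3->None, no cycle

Cycle: no


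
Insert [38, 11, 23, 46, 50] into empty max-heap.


Insert 38: [38]
Insert 11: [38, 11]
Insert 23: [38, 11, 23]
Insert 46: [46, 38, 23, 11]
Insert 50: [50, 46, 23, 11, 38]

Final heap: [50, 46, 23, 11, 38]


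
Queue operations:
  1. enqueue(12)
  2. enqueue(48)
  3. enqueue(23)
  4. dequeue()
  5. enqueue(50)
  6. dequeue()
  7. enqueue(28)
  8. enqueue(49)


enqueue(12) -> [12]
enqueue(48) -> [12, 48]
enqueue(23) -> [12, 48, 23]
dequeue()->12, [48, 23]
enqueue(50) -> [48, 23, 50]
dequeue()->48, [23, 50]
enqueue(28) -> [23, 50, 28]
enqueue(49) -> [23, 50, 28, 49]

Final queue: [23, 50, 28, 49]


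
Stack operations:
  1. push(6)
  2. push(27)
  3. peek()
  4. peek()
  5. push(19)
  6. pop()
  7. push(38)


push(6) -> [6]
push(27) -> [6, 27]
peek()->27
peek()->27
push(19) -> [6, 27, 19]
pop()->19, [6, 27]
push(38) -> [6, 27, 38]

Final stack: [6, 27, 38]
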